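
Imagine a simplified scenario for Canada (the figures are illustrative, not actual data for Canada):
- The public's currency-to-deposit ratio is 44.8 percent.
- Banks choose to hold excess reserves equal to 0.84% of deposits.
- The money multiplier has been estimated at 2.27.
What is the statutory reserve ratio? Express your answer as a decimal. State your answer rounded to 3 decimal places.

Using m = 2.27. Since m = (1 + c)/(c + rr + e), the denominator satisfies c + rr + e = (1 + c)/m = (1 + 0.448) / 2.27 ≈ 0.637885.
With c = 0.448 and e = 0.0084, the statutory reserve ratio is 0.637885 − 0.448 − 0.0084 = 0.181485.

0.181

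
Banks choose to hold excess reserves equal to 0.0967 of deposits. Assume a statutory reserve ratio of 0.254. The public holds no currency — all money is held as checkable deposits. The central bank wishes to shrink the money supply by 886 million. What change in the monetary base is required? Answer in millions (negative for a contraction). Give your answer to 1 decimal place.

-310.7 million

The money multiplier is m = 1 / (rr + e) = 1 / (0.254 + 0.0967) ≈ 2.85144.
ΔMB = ΔM / m = (−886) / 2.85144 ≈ -310.7202 million.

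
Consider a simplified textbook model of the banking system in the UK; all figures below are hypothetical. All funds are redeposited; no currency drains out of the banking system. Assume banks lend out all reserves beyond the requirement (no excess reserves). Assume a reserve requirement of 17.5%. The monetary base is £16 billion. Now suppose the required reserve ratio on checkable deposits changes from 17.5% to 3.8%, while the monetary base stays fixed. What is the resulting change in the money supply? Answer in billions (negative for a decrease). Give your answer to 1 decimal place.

Initially m₁ = 1 / (0.175) ≈ 5.7143, so M₁ = 5.7143 × 16 = 91.4288 billion.
After the change m₂ = 1 / (0.038) ≈ 26.3158, so M₂ = 26.3158 × 16 = 421.0528 billion.
ΔM = M₂ − M₁ = 421.0528 − 91.4288 = 329.624 billion.

£329.6 billion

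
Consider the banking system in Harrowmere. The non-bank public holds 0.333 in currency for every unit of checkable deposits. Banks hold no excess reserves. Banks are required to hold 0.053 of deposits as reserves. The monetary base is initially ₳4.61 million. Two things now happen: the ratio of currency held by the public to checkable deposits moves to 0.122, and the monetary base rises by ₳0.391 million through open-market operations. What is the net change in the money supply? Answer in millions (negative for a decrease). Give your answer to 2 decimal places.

Before: m₁ = (1 + 0.333) / (0.053 + 0.333) ≈ 3.4534, MB₁ = 4.61, so M₁ = 3.4534 × 4.61 ≈ 15.9202 million.
After: m₂ = (1 + 0.122) / (0.053 + 0.122) ≈ 6.4114, MB₂ = 4.61 + 0.391 = 5.001, so M₂ = 6.4114 × 5.001 ≈ 32.0634 million.
ΔM = M₂ − M₁ = 32.0634 − 15.9202 = 16.1432 million.

₳16.14 million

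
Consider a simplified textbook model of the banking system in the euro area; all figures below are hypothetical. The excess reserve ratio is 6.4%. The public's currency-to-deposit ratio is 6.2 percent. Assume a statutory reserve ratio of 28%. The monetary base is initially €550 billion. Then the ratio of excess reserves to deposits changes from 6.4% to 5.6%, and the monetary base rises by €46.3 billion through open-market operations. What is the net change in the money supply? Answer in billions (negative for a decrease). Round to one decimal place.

€152.5 billion

Before: m₁ = (1 + 0.062) / (0.28 + 0.064 + 0.062) ≈ 2.61576, MB₁ = 550, so M₁ = 2.61576 × 550 = 1438.668 billion.
After: m₂ = (1 + 0.062) / (0.28 + 0.056 + 0.062) ≈ 2.66834, MB₂ = 550 + 46.3 = 596.3, so M₂ = 2.66834 × 596.3 ≈ 1591.1311 billion.
ΔM = M₂ − M₁ = 1591.1311 − 1438.668 = 152.4631 billion.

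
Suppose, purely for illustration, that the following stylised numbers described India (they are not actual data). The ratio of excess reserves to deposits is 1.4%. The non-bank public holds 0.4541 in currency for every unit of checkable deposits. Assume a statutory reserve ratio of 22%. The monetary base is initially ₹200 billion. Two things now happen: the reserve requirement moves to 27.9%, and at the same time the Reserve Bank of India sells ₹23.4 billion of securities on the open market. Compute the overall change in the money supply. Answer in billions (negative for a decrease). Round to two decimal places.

-78.92 billion

Before: m₁ = (1 + 0.4541) / (0.22 + 0.014 + 0.4541) ≈ 2.113210, MB₁ = 200, so M₁ = 2.113210 × 200 = 422.642 billion.
After: m₂ = (1 + 0.4541) / (0.279 + 0.014 + 0.4541) ≈ 1.946326, MB₂ = 200 − 23.4 = 176.6, so M₂ = 1.946326 × 176.6 ≈ 343.7212 billion.
ΔM = M₂ − M₁ = 343.7212 − 422.642 = -78.9208 billion.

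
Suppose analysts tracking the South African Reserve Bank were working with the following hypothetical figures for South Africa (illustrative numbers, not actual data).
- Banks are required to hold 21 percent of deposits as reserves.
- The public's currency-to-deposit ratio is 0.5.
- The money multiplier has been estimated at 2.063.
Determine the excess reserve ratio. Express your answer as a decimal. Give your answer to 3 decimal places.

Using m = 2.063. Since m = (1 + c)/(c + rr + e), the denominator satisfies c + rr + e = (1 + c)/m = (1 + 0.5) / 2.063 ≈ 0.727096.
With c = 0.5 and rr = 0.21, the excess reserve ratio is 0.727096 − 0.5 − 0.21 = 0.017096.

0.017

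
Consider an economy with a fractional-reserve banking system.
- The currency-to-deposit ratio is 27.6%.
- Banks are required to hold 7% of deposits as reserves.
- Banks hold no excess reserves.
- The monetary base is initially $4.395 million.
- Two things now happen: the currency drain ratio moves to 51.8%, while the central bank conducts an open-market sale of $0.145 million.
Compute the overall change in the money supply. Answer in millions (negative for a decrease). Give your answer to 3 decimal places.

Before: m₁ = (1 + 0.276) / (0.07 + 0.276) ≈ 3.68786, MB₁ = 4.395, so M₁ = 3.68786 × 4.395 ≈ 16.2081 million.
After: m₂ = (1 + 0.518) / (0.07 + 0.518) ≈ 2.58163, MB₂ = 4.395 − 0.145 = 4.25, so M₂ = 2.58163 × 4.25 ≈ 10.9719 million.
ΔM = M₂ − M₁ = 10.9719 − 16.2081 = -5.2362 million.

-5.236 million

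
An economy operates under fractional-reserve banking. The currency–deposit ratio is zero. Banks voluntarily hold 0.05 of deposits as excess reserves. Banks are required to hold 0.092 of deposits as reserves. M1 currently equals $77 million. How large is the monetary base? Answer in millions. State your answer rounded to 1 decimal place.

$10.9 million

The money multiplier is m = 1 / (rr + e) = 1 / (0.092 + 0.05) ≈ 7.0423.
MB = M / m = 77 / 7.0423 ≈ 10.9339 million.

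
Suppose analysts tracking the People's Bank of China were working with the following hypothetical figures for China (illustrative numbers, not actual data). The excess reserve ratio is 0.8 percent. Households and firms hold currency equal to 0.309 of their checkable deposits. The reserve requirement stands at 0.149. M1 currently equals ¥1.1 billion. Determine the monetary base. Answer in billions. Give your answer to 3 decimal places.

¥0.392 billion

The money multiplier is m = (1 + c) / (rr + e + c) = (1 + 0.309) / (0.149 + 0.008 + 0.309) ≈ 2.80901.
MB = M / m = 1.1 / 2.80901 ≈ 0.3916 billion.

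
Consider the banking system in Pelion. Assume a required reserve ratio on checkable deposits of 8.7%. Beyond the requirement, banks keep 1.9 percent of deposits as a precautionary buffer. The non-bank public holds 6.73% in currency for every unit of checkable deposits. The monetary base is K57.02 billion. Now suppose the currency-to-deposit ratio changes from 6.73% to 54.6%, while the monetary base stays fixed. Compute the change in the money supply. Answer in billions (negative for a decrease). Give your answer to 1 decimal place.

Initially m₁ = (1 + 0.0673) / (0.087 + 0.019 + 0.0673) ≈ 6.1587, so M₁ = 6.1587 × 57.02 ≈ 351.1691 billion.
After the change m₂ = (1 + 0.546) / (0.087 + 0.019 + 0.546) ≈ 2.3712, so M₂ = 2.3712 × 57.02 ≈ 135.2058 billion.
ΔM = M₂ − M₁ = 135.2058 − 351.1691 = -215.9633 billion.

-216.0 billion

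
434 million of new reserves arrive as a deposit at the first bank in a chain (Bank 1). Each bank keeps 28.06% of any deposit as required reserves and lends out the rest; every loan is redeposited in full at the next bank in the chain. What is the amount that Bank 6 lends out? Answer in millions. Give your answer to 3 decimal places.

60.161 million

Each bank lends a fraction (1 − rr) = 0.7194 of the deposit it receives, so Bank 6 receives 434·0.7194^5 and lends 434·0.7194^6 ≈ 60.1606 million.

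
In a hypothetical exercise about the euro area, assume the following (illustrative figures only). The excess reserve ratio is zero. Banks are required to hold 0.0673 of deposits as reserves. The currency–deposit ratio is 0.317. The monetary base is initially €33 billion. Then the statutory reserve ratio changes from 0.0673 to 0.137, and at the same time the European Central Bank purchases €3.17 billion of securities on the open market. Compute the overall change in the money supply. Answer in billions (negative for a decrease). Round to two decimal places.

Before: m₁ = (1 + 0.317) / (0.0673 + 0.317) ≈ 3.42701, MB₁ = 33, so M₁ = 3.42701 × 33 ≈ 113.0913 billion.
After: m₂ = (1 + 0.317) / (0.137 + 0.317) ≈ 2.90088, MB₂ = 33 + 3.17 = 36.17, so M₂ = 2.90088 × 36.17 ≈ 104.9248 billion.
ΔM = M₂ − M₁ = 104.9248 − 113.0913 = -8.1665 billion.

-8.17 billion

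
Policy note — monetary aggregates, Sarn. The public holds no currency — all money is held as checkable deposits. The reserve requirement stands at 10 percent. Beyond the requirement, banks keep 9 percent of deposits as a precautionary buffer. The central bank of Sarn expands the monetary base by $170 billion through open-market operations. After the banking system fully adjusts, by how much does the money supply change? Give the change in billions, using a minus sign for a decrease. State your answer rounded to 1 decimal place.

The money multiplier is m = 1 / (rr + e) = 1 / (0.1 + 0.09) ≈ 5.26316.
The purchase adds 170 billion of base, so ΔM = m × ΔMB = 5.26316 × (+170) = 894.7372 billion.

$894.7 billion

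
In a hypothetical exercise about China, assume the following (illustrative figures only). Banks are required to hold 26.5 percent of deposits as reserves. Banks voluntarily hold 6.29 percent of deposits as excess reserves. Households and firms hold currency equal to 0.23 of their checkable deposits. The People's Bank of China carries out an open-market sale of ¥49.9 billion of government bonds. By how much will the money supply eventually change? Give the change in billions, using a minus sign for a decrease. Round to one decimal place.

The money multiplier is m = (1 + c) / (rr + e + c) = (1 + 0.23) / (0.265 + 0.0629 + 0.23) ≈ 2.2047.
The sale removes 49.9 billion of base, so ΔM = m × ΔMB = 2.2047 × (−49.9) ≈ -110.0145 billion.

-110.0 billion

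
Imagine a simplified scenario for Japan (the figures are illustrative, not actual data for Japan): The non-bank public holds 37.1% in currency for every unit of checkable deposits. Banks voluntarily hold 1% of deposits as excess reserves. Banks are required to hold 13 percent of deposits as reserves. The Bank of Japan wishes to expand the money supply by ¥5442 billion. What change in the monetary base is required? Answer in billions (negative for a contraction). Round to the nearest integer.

¥2028 billion

The money multiplier is m = (1 + c) / (rr + e + c) = (1 + 0.371) / (0.13 + 0.01 + 0.371) ≈ 2.68297.
ΔMB = ΔM / m = (+5442) / 2.68297 ≈ 2028.3492 billion.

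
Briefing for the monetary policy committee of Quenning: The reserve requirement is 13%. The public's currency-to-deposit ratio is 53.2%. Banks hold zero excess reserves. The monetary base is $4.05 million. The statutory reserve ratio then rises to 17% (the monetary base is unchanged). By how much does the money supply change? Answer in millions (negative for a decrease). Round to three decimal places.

Initially m₁ = (1 + 0.532) / (0.13 + 0.532) ≈ 2.31420, so M₁ = 2.31420 × 4.05 ≈ 9.3725 million.
After the change m₂ = (1 + 0.532) / (0.17 + 0.532) ≈ 2.18234, so M₂ = 2.18234 × 4.05 ≈ 8.8385 million.
ΔM = M₂ − M₁ = 8.8385 − 9.3725 = -0.534 million.

-0.534 million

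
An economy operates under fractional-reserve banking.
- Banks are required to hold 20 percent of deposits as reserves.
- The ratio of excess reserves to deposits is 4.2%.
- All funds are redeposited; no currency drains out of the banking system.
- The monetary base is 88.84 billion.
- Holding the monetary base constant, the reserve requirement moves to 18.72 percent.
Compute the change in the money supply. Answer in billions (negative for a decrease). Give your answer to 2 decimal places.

20.50 billion

Initially m₁ = 1 / (0.2 + 0.042) ≈ 4.13223, so M₁ = 4.13223 × 88.84 ≈ 367.1073 billion.
After the change m₂ = 1 / (0.1872 + 0.042) ≈ 4.36300, so M₂ = 4.36300 × 88.84 ≈ 387.6089 billion.
ΔM = M₂ − M₁ = 387.6089 − 367.1073 = 20.5016 billion.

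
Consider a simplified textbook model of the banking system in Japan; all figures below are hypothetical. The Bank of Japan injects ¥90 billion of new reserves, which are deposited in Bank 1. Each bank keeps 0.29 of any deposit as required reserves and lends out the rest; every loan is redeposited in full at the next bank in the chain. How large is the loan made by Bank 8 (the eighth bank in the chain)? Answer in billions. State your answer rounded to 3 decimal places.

Each bank lends a fraction (1 − rr) = 0.7100 of the deposit it receives, so Bank 8 receives 90·0.7100^7 and lends 90·0.7100^8 ≈ 5.8118 billion.

¥5.812 billion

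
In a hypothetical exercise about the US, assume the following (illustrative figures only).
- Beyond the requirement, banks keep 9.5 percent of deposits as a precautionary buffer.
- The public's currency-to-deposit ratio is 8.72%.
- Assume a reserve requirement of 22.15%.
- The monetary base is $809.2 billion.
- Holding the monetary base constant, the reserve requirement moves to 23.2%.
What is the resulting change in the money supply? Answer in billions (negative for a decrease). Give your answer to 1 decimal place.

Initially m₁ = (1 + 0.0872) / (0.2215 + 0.095 + 0.0872) ≈ 2.69309, so M₁ = 2.69309 × 809.2 ≈ 2179.2484 billion.
After the change m₂ = (1 + 0.0872) / (0.232 + 0.095 + 0.0872) ≈ 2.62482, so M₂ = 2.62482 × 809.2 ≈ 2124.0043 billion.
ΔM = M₂ − M₁ = 2124.0043 − 2179.2484 = -55.2441 billion.

-55.2 billion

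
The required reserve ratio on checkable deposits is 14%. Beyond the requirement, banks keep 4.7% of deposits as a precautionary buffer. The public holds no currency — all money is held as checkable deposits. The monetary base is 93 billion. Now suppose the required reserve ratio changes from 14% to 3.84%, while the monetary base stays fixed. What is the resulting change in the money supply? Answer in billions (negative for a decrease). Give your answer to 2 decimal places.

Initially m₁ = 1 / (0.14 + 0.047) ≈ 5.34759, so M₁ = 5.34759 × 93 ≈ 497.3259 billion.
After the change m₂ = 1 / (0.0384 + 0.047) ≈ 11.70960, so M₂ = 11.70960 × 93 = 1088.9928 billion.
ΔM = M₂ − M₁ = 1088.9928 − 497.3259 = 591.6669 billion.

591.67 billion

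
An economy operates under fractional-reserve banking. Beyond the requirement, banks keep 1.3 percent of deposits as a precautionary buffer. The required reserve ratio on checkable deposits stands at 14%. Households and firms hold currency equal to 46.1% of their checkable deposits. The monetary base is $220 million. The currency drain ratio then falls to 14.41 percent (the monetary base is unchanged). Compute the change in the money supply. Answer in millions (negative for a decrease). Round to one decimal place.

$323.7 million

Initially m₁ = (1 + 0.461) / (0.14 + 0.013 + 0.461) ≈ 2.37948, so M₁ = 2.37948 × 220 = 523.4856 million.
After the change m₂ = (1 + 0.1441) / (0.14 + 0.013 + 0.1441) ≈ 3.85089, so M₂ = 3.85089 × 220 = 847.1958 million.
ΔM = M₂ − M₁ = 847.1958 − 523.4856 = 323.7102 million.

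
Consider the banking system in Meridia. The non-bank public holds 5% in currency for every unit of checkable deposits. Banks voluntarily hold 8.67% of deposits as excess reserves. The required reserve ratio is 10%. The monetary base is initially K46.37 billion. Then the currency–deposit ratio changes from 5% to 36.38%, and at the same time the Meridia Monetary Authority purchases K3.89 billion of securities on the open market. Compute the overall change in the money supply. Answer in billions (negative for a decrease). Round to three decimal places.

-81.184 billion

Before: m₁ = (1 + 0.05) / (0.1 + 0.0867 + 0.05) ≈ 4.435995, MB₁ = 46.37, so M₁ = 4.435995 × 46.37 ≈ 205.6971 billion.
After: m₂ = (1 + 0.3638) / (0.1 + 0.0867 + 0.3638) ≈ 2.477384, MB₂ = 46.37 + 3.89 = 50.26, so M₂ = 2.477384 × 50.26 ≈ 124.5133 billion.
ΔM = M₂ − M₁ = 124.5133 − 205.6971 = -81.1838 billion.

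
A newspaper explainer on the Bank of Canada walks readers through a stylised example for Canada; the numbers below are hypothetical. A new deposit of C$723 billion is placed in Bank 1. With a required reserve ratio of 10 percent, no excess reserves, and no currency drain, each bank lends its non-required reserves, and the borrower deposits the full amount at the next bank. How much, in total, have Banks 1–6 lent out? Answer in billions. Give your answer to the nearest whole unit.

Bank i lends (1 − rr)^i of the original deposit: Bank 1 lends 723·0.9000 = 650.7000, Bank 2 lends 723·0.9000² = 585.6300, and so on.
Summing a geometric series: total = 723·[0.9000·(1 − 0.9000^6) / (1 − 0.9000)] ≈ 3048.9134 billion.

C$3049 billion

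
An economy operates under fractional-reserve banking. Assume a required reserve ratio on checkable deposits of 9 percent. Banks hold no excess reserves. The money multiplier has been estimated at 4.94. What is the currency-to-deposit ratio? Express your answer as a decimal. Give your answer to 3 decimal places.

0.141

Using m = 4.94. From m = (1 + c)/(c + rr + e), rearranging gives 1 + c = m·(c + rr + e), so c·(1 − m) = m·(rr + e) − 1.
Hence c = [m·(rr + e) − 1]/(1 − m) = [4.94 × (0.09 + 0) − 1] / (1 − 4.94) ≈ 0.140964.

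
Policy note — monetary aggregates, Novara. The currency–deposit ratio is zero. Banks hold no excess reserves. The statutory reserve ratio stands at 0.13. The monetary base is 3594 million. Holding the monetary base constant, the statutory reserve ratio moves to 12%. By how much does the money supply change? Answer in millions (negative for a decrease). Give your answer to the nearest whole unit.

2304 million

Initially m₁ = 1 / (0.13) ≈ 7.69231, so M₁ = 7.69231 × 3594 ≈ 27646.1621 million.
After the change m₂ = 1 / (0.12) ≈ 8.33333, so M₂ = 8.33333 × 3594 ≈ 29949.988 million.
ΔM = M₂ − M₁ = 29949.988 − 27646.1621 = 2303.8259 million.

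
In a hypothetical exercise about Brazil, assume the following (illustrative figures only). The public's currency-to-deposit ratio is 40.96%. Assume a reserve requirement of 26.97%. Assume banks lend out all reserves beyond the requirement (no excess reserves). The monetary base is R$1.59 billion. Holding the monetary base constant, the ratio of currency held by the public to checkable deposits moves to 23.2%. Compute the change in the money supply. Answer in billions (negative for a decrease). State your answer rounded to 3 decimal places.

R$0.605 billion

Initially m₁ = (1 + 0.4096) / (0.2697 + 0.4096) ≈ 2.07508, so M₁ = 2.07508 × 1.59 ≈ 3.2994 billion.
After the change m₂ = (1 + 0.232) / (0.2697 + 0.232) ≈ 2.45565, so M₂ = 2.45565 × 1.59 ≈ 3.9045 billion.
ΔM = M₂ − M₁ = 3.9045 − 3.2994 = 0.6051 billion.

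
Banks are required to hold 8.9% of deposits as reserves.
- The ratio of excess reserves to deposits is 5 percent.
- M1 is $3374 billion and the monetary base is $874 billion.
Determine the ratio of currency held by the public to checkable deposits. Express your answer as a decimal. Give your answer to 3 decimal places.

Using m = M/MB = 3374/874 ≈ 3.860412. From m = (1 + c)/(c + rr + e), rearranging gives 1 + c = m·(c + rr + e), so c·(1 − m) = m·(rr + e) − 1.
Hence c = [m·(rr + e) − 1]/(1 − m) = [3.860412 × (0.089 + 0.05) − 1] / (1 − 3.860412) ≈ 0.162006.

0.162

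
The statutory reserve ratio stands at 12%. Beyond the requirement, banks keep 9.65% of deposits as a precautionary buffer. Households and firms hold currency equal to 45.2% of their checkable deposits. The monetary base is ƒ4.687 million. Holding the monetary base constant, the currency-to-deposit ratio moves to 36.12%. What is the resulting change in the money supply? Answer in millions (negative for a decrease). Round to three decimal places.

ƒ0.863 million

Initially m₁ = (1 + 0.452) / (0.12 + 0.0965 + 0.452) ≈ 2.17203, so M₁ = 2.17203 × 4.687 ≈ 10.1803 million.
After the change m₂ = (1 + 0.3612) / (0.12 + 0.0965 + 0.3612) ≈ 2.35624, so M₂ = 2.35624 × 4.687 ≈ 11.0437 million.
ΔM = M₂ − M₁ = 11.0437 − 10.1803 = 0.8634 million.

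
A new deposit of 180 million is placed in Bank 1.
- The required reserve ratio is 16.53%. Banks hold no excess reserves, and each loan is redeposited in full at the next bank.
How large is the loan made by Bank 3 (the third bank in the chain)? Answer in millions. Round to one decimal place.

Each bank lends a fraction (1 − rr) = 0.8347 of the deposit it receives, so Bank 3 receives 180·0.8347^2 and lends 180·0.8347^3 ≈ 104.6800 million.

104.7 million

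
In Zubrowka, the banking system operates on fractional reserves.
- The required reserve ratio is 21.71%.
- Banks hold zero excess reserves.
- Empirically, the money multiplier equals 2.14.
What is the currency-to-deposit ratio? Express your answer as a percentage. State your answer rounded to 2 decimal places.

Using m = 2.14. From m = (1 + c)/(c + rr + e), rearranging gives 1 + c = m·(c + rr + e), so c·(1 − m) = m·(rr + e) − 1.
Hence c = [m·(rr + e) − 1]/(1 − m) = [2.14 × (0.2171 + 0) − 1] / (1 − 2.14) ≈ 0.469654.

46.97%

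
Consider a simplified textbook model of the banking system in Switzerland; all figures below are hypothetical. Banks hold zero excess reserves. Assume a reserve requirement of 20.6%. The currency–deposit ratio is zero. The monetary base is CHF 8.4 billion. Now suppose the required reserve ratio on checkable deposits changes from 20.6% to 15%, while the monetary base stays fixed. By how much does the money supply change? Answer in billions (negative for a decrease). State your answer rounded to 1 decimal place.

Initially m₁ = 1 / (0.206) ≈ 4.8544, so M₁ = 4.8544 × 8.4 ≈ 40.777 billion.
After the change m₂ = 1 / (0.15) ≈ 6.6667, so M₂ = 6.6667 × 8.4 ≈ 56.0003 billion.
ΔM = M₂ − M₁ = 56.0003 − 40.777 = 15.2233 billion.

CHF 15.2 billion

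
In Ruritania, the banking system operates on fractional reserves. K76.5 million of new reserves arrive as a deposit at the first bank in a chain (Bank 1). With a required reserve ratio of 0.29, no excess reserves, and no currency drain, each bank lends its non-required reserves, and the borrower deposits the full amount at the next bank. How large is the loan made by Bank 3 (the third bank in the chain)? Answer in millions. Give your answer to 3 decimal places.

Each bank lends a fraction (1 − rr) = 0.7100 of the deposit it receives, so Bank 3 receives 76.5·0.7100^2 and lends 76.5·0.7100^3 ≈ 27.3802 million.

K27.380 million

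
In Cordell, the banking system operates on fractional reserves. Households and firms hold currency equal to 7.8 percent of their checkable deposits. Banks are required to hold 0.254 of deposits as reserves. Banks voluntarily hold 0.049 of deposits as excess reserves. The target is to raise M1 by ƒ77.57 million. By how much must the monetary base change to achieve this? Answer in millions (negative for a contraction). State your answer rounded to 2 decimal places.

ƒ27.42 million

The money multiplier is m = (1 + c) / (rr + e + c) = (1 + 0.078) / (0.254 + 0.049 + 0.078) ≈ 2.82940.
ΔMB = ΔM / m = (+77.57) / 2.82940 ≈ 27.4157 million.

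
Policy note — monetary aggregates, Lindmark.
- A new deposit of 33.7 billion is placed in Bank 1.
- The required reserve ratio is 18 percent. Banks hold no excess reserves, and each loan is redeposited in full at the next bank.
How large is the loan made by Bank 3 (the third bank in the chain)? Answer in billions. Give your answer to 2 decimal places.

Each bank lends a fraction (1 − rr) = 0.8200 of the deposit it receives, so Bank 3 receives 33.7·0.8200^2 and lends 33.7·0.8200^3 ≈ 18.5811 billion.

18.58 billion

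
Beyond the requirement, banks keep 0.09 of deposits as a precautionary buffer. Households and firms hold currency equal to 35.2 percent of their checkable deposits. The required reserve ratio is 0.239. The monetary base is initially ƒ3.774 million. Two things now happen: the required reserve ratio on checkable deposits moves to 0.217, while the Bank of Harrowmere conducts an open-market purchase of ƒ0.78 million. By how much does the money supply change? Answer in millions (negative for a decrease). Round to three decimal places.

Before: m₁ = (1 + 0.352) / (0.239 + 0.09 + 0.352) ≈ 1.98532, MB₁ = 3.774, so M₁ = 1.98532 × 3.774 ≈ 7.4926 million.
After: m₂ = (1 + 0.352) / (0.217 + 0.09 + 0.352) ≈ 2.05159, MB₂ = 3.774 + 0.78 = 4.554, so M₂ = 2.05159 × 4.554 ≈ 9.3429 million.
ΔM = M₂ − M₁ = 9.3429 − 7.4926 = 1.8503 million.

ƒ1.850 million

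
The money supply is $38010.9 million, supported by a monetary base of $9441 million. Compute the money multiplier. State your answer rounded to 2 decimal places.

4.03

The money multiplier is m = M / MB = 38010.9 / 9441 ≈ 4.02615.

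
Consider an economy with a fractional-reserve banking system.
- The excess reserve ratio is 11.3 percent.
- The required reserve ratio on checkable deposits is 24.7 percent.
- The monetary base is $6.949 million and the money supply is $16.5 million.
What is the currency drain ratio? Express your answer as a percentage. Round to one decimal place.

10.6%

Using m = M/MB = 16.5/6.949 ≈ 2.374442. From m = (1 + c)/(c + rr + e), rearranging gives 1 + c = m·(c + rr + e), so c·(1 − m) = m·(rr + e) − 1.
Hence c = [m·(rr + e) − 1]/(1 − m) = [2.374442 × (0.247 + 0.113) − 1] / (1 − 2.374442) ≈ 0.105644.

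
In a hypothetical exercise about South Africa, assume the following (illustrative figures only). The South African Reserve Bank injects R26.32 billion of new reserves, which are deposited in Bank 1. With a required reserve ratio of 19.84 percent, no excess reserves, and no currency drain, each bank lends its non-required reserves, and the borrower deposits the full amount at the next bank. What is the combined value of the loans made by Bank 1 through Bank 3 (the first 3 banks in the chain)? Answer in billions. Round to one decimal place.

Bank i lends (1 − rr)^i of the original deposit: Bank 1 lends 26.32·0.8016 ≈ 21.0981, Bank 2 lends 26.32·0.8016² ≈ 16.9122, and so on.
Summing a geometric series: total = 26.32·[0.8016·(1 − 0.8016^3) / (1 − 0.8016)] ≈ 51.5672 billion.

R51.6 billion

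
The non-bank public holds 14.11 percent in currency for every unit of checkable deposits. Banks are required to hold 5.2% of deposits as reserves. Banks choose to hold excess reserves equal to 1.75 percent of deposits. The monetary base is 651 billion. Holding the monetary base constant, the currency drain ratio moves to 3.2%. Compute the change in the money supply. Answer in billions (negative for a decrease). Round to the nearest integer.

3092 billion

Initially m₁ = (1 + 0.1411) / (0.052 + 0.0175 + 0.1411) ≈ 5.4183, so M₁ = 5.4183 × 651 = 3527.3133 billion.
After the change m₂ = (1 + 0.032) / (0.052 + 0.0175 + 0.032) ≈ 10.1675, so M₂ = 10.1675 × 651 = 6619.0425 billion.
ΔM = M₂ − M₁ = 6619.0425 − 3527.3133 = 3091.7292 billion.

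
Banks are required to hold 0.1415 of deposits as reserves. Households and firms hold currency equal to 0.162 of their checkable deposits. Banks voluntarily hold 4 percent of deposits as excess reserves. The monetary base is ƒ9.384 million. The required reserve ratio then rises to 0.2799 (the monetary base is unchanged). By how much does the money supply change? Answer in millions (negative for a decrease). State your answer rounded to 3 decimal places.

Initially m₁ = (1 + 0.162) / (0.1415 + 0.04 + 0.162) ≈ 3.38282, so M₁ = 3.38282 × 9.384 ≈ 31.7444 million.
After the change m₂ = (1 + 0.162) / (0.2799 + 0.04 + 0.162) ≈ 2.41129, so M₂ = 2.41129 × 9.384 ≈ 22.6275 million.
ΔM = M₂ − M₁ = 22.6275 − 31.7444 = -9.1169 million.

-9.117 million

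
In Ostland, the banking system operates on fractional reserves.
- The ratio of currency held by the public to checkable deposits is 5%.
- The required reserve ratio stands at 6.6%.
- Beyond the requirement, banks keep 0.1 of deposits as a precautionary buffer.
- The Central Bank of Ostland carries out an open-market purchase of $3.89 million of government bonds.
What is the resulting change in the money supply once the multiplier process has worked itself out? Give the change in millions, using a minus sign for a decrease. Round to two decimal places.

The money multiplier is m = (1 + c) / (rr + e + c) = (1 + 0.05) / (0.066 + 0.1 + 0.05) ≈ 4.8611.
The purchase adds 3.89 million of base, so ΔM = m × ΔMB = 4.8611 × (+3.89) ≈ 18.9097 million.

$18.91 million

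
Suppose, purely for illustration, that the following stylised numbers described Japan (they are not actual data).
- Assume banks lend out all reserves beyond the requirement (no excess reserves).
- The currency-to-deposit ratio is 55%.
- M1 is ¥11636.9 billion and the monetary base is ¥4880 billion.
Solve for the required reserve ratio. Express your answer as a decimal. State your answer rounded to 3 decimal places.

0.100

Using m = M/MB = 11636.9/4880 ≈ 2.384611. Since m = (1 + c)/(c + rr + e), the denominator satisfies c + rr + e = (1 + c)/m = (1 + 0.55) / 2.384611 ≈ 0.650001.
With c = 0.55 and e = 0, the required reserve ratio is 0.650001 − 0.55 − 0 = 0.100001.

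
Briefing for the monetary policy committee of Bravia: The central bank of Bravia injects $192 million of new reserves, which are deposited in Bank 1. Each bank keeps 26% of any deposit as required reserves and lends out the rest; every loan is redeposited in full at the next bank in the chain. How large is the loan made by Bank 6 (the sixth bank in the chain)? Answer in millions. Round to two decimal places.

$31.53 million

Each bank lends a fraction (1 − rr) = 0.7400 of the deposit it receives, so Bank 6 receives 192·0.7400^5 and lends 192·0.7400^6 ≈ 31.5276 million.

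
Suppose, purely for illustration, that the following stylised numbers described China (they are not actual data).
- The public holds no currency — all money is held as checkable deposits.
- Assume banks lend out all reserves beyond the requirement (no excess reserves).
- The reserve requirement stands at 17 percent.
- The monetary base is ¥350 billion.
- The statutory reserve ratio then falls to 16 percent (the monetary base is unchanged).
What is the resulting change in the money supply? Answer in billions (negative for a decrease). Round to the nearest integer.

¥129 billion

Initially m₁ = 1 / (0.17) ≈ 5.8824, so M₁ = 5.8824 × 350 = 2058.84 billion.
After the change m₂ = 1 / (0.16) = 6.25, so M₂ = 6.25 × 350 = 2187.5 billion.
ΔM = M₂ − M₁ = 2187.5 − 2058.84 = 128.66 billion.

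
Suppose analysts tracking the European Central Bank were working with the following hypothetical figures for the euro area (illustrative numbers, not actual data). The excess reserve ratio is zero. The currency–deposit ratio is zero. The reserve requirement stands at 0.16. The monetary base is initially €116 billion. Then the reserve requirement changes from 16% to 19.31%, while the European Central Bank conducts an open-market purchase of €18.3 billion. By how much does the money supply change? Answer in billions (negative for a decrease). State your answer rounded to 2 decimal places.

Before: m₁ = 1 / (0.16) = 6.25, MB₁ = 116, so M₁ = 6.25 × 116 = 725 billion.
After: m₂ = 1 / (0.1931) ≈ 5.178664, MB₂ = 116 + 18.3 = 134.3, so M₂ = 5.178664 × 134.3 ≈ 695.4946 billion.
ΔM = M₂ − M₁ = 695.4946 − 725 = -29.5054 billion.

-29.51 billion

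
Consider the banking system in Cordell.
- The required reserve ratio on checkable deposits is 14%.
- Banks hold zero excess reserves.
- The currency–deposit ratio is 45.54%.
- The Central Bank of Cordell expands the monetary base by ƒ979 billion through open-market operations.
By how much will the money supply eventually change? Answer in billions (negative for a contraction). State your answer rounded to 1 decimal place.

The money multiplier is m = (1 + c) / (rr + c) = (1 + 0.4554) / (0.14 + 0.4554) ≈ 2.44441.
The purchase adds 979 billion of base, so ΔM = m × ΔMB = 2.44441 × (+979) ≈ 2393.0774 billion.

ƒ2393.1 billion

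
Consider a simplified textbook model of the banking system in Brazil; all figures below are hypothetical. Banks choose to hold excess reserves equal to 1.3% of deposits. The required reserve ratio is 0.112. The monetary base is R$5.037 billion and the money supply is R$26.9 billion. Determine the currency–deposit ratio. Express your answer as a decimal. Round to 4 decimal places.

0.0766

Using m = M/MB = 26.9/5.037 ≈ 5.340480. From m = (1 + c)/(c + rr + e), rearranging gives 1 + c = m·(c + rr + e), so c·(1 − m) = m·(rr + e) − 1.
Hence c = [m·(rr + e) − 1]/(1 − m) = [5.340480 × (0.112 + 0.013) − 1] / (1 − 5.340480) ≈ 0.076591.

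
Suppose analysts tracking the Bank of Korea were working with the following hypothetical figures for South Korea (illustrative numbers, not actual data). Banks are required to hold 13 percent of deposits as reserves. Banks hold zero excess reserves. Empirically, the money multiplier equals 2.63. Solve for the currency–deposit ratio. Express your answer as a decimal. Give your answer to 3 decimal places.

0.404

Using m = 2.63. From m = (1 + c)/(c + rr + e), rearranging gives 1 + c = m·(c + rr + e), so c·(1 − m) = m·(rr + e) − 1.
Hence c = [m·(rr + e) − 1]/(1 − m) = [2.63 × (0.13 + 0) − 1] / (1 − 2.63) ≈ 0.403742.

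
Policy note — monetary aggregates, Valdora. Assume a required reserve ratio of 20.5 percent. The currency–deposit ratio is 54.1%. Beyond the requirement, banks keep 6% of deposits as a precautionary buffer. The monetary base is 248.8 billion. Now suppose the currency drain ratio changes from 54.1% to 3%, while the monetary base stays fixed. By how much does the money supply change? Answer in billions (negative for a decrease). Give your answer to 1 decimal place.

Initially m₁ = (1 + 0.541) / (0.205 + 0.06 + 0.541) ≈ 1.91191, so M₁ = 1.91191 × 248.8 ≈ 475.6832 billion.
After the change m₂ = (1 + 0.03) / (0.205 + 0.06 + 0.03) ≈ 3.49153, so M₂ = 3.49153 × 248.8 ≈ 868.6927 billion.
ΔM = M₂ − M₁ = 868.6927 − 475.6832 = 393.0095 billion.

393.0 billion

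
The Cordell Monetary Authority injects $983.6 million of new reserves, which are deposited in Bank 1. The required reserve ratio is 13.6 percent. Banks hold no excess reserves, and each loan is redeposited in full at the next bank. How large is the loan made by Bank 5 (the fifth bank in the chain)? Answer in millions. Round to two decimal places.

Each bank lends a fraction (1 − rr) = 0.8640 of the deposit it receives, so Bank 5 receives 983.6·0.8640^4 and lends 983.6·0.8640^5 ≈ 473.5733 million.

$473.57 million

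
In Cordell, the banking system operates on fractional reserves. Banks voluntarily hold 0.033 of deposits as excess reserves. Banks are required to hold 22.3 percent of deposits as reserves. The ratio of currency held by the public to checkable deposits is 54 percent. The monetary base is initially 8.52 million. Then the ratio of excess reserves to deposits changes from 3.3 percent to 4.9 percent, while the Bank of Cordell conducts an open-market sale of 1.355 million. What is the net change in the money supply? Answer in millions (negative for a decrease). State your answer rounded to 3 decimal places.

-2.895 million

Before: m₁ = (1 + 0.54) / (0.223 + 0.033 + 0.54) ≈ 1.93467, MB₁ = 8.52, so M₁ = 1.93467 × 8.52 ≈ 16.4834 million.
After: m₂ = (1 + 0.54) / (0.223 + 0.049 + 0.54) ≈ 1.89655, MB₂ = 8.52 − 1.355 = 7.165, so M₂ = 1.89655 × 7.165 ≈ 13.5888 million.
ΔM = M₂ − M₁ = 13.5888 − 16.4834 = -2.8946 million.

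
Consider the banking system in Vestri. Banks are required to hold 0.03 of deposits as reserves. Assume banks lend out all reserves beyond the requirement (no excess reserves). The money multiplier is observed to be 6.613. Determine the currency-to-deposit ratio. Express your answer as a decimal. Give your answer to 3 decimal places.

0.143

Using m = 6.613. From m = (1 + c)/(c + rr + e), rearranging gives 1 + c = m·(c + rr + e), so c·(1 − m) = m·(rr + e) − 1.
Hence c = [m·(rr + e) − 1]/(1 − m) = [6.613 × (0.03 + 0) − 1] / (1 − 6.613) ≈ 0.142813.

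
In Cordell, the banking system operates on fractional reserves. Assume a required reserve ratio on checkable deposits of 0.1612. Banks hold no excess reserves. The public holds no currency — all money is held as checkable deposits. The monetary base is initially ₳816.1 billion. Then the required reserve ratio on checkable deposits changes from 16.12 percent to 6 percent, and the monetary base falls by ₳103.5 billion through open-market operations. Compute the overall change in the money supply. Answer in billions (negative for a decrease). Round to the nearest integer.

₳6814 billion

Before: m₁ = 1 / (0.1612) ≈ 6.2035, MB₁ = 816.1, so M₁ = 6.2035 × 816.1 ≈ 5062.6763 billion.
After: m₂ = 1 / (0.06) ≈ 16.6667, MB₂ = 816.1 − 103.5 = 712.6, so M₂ = 16.6667 × 712.6 ≈ 11876.6904 billion.
ΔM = M₂ − M₁ = 11876.6904 − 5062.6763 = 6814.0141 billion.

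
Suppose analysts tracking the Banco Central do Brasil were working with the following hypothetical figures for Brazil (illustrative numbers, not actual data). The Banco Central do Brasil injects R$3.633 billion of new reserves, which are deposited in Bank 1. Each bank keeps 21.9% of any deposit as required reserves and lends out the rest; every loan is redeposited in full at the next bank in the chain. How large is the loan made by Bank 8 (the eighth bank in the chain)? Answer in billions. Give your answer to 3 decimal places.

R$0.503 billion

Each bank lends a fraction (1 − rr) = 0.7810 of the deposit it receives, so Bank 8 receives 3.633·0.7810^7 and lends 3.633·0.7810^8 ≈ 0.5029 billion.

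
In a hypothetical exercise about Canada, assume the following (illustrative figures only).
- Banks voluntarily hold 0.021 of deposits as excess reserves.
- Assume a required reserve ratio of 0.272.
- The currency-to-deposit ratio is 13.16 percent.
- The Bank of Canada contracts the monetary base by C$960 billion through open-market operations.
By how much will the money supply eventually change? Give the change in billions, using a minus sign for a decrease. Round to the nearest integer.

The money multiplier is m = (1 + c) / (rr + e + c) = (1 + 0.1316) / (0.272 + 0.021 + 0.1316) ≈ 2.6651.
The sale removes 960 billion of base, so ΔM = m × ΔMB = 2.6651 × (−960) = -2558.496 billion.

-2558 billion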